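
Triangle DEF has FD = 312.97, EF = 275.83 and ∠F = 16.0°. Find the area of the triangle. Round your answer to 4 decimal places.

Area = ½·EF·FD·sin F ≈ 11897.

11897.4062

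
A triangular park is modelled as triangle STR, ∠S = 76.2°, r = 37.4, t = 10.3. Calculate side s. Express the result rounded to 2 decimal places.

By the law of cosines, s² = t² + r² − 2·t·r·cos S = 1321.1, so s ≈ 36.347.

36.35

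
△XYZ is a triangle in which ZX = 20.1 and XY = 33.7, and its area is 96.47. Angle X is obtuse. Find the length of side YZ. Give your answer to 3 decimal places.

From area = ½·ZX·XY·sin X, we get sin X = 2·area/(ZX·XY) ≈ 0.28484.
Taking the obtuse solution, ∠X ≈ 163.45°.
Law of cosines then gives YZ ≈ 53.276.

53.276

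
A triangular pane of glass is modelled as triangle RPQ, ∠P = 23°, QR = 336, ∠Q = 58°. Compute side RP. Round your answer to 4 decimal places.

The third angle is ∠R = 180° − ∠P − ∠Q = 99.00°.
Law of sines: RP = QR·sin Q/sin P ≈ 729.26.

729.2589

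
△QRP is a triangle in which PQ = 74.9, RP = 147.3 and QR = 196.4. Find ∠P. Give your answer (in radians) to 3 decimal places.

2.107

By the law of cosines, cos P = (RP² + PQ² − QR²) / (2·RP·PQ) ≈ -0.51055, so ∠P ≈ 2.1066 rad.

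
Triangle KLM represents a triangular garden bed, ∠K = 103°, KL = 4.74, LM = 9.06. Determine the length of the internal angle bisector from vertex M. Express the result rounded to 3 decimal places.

7.447

Law of sines: sin M = KL·sin K/LM ≈ 0.50977.
Since LM ≥ KL, only the acute value applies: ∠M ≈ 30.65°.
Then ∠L = 180° − ∠K − ∠M ≈ 46.35°.
Law of sines gives MK = LM·sin L/sin K ≈ 6.7281.
The bisector from M has length 2·LM·MK·cos(∠M/2)/(LM+MK) ≈ 7.4473.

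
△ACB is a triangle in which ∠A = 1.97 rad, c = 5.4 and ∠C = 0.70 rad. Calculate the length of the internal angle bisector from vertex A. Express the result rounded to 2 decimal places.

t_A ≈ 2.47

The third angle is ∠B = π − ∠A − ∠C = 0.472 rad.
Law of sines: a = c·sin A/sin C ≈ 7.7232.
Law of sines: b = c·sin B/sin C ≈ 3.8081.
The bisector from A has length 2·c·b·cos(∠A/2)/(c+b) ≈ 2.4693.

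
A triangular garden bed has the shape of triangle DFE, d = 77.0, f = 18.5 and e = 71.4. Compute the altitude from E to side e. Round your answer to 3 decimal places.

h_E ≈ 18.181

Semiperimeter s = (77 + 18.5 + 71.4)/2 = 83.45.
Heron's formula: area = √(83.45·6.45·64.95·12.05) ≈ 649.05.
The altitude from E has length 2·area/e ≈ 18.181.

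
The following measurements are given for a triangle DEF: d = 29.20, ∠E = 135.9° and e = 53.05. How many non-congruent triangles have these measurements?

d·sin E = 29.20·sin(135.9°) ≈ 20.32.
Since ∠E is not acute, a triangle exists only if e > d; here e > d, so there is exactly one triangle.

1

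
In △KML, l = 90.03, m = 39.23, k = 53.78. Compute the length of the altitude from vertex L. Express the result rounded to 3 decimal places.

11.524

Semiperimeter s = (53.78 + 39.23 + 90.03)/2 = 91.52.
Heron's formula: area = √(91.52·37.74·52.29·1.49) ≈ 518.75.
The altitude from L has length 2·area/l ≈ 11.524.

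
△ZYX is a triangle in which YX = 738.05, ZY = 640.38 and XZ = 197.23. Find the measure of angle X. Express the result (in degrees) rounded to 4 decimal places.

53.4119

By the law of cosines, cos X = (YX² + XZ² − ZY²) / (2·YX·XZ) ≈ 0.59606, so ∠X ≈ 53.41°.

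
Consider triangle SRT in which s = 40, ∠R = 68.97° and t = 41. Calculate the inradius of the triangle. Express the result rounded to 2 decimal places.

By the law of cosines, r² = t² + s² − 2·t·s·cos R = 2103.9, so r ≈ 45.869.
Area = ½·t·s·sin R ≈ 765.38.
Semiperimeter p = (40+45.869+41)/2 = 63.434.
Inradius = area/p = 765.38/63.434 ≈ 12.066.

12.07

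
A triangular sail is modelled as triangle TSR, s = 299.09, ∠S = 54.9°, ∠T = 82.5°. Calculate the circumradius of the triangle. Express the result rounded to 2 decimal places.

The third angle is ∠R = 180° − ∠T − ∠S = 42.60°.
Law of sines: t = s·sin T/sin S ≈ 362.44.
Law of sines: r = s·sin R/sin S ≈ 247.44.
Circumradius = s/(2 sin S) ≈ 182.78.

182.78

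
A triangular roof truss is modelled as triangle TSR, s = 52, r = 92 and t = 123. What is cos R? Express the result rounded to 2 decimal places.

cos R ≈ 0.73

By the law of cosines, cos R = (t² + s² − r²) / (2·t·s) ≈ 0.73241, so ∠R ≈ 42.91°.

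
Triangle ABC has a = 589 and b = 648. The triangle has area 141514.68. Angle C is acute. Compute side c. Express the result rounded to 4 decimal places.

504.6785

From area = ½·a·b·sin C, we get sin C = 2·area/(a·b) ≈ 0.74155.
Taking the acute solution, ∠C ≈ 47.86°.
Law of cosines then gives c ≈ 504.68.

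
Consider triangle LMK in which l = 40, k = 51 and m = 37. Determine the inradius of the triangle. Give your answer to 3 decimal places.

r ≈ 11.473

Semiperimeter s = (40 + 37 + 51)/2 = 64.
Heron's formula: area = √(64·24·27·13) ≈ 734.26.
Inradius = area/s = 734.26/64 ≈ 11.473.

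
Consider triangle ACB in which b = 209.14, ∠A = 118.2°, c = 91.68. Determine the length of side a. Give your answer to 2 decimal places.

265.08

By the law of cosines, a² = c² + b² − 2·c·b·cos A = 70266, so a ≈ 265.08.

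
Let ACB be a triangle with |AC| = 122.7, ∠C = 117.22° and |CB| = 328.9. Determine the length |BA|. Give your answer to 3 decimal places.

400.186

By the law of cosines, |BA|² = |AC|² + |CB|² − 2·|AC|·|CB|·cos C = 1.6015e+05, so |BA| ≈ 400.19.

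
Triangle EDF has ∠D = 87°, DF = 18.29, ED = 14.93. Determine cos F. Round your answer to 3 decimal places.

By the law of cosines, FE² = ED² + DF² − 2·ED·DF·cos D = 528.85, so FE ≈ 22.997.
Law of cosines again: cos F = (DF² + FE² − ED²)/(2·DF·FE) ≈ 0.76136, so ∠F ≈ 40.42°.

0.761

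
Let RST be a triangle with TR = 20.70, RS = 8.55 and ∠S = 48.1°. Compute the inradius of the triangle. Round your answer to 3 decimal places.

2.958

Law of sines: sin T = RS·sin S/TR ≈ 0.30743.
Since TR ≥ RS, only the acute value applies: ∠T ≈ 17.90°.
Then ∠R = 180° − ∠S − ∠T ≈ 114.00°.
Law of sines gives ST = TR·sin R/sin S ≈ 25.407.
Area = ½·TR·RS·sin R ≈ 80.845.
Semiperimeter s = (25.407+20.7+8.55)/2 = 27.329.
Inradius = area/s = 80.845/27.329 ≈ 2.9582.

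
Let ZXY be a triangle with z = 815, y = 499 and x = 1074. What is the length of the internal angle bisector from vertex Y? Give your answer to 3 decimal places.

By the law of cosines, cos Y = (z² + x² − y²) / (2·z·x) ≈ 0.89608, so ∠Y ≈ 26.35°.
The bisector from Y has length 2·z·x·cos(∠Y/2)/(z+x) ≈ 902.35.

902.347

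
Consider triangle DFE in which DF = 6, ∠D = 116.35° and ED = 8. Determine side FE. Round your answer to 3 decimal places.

11.942

By the law of cosines, FE² = ED² + DF² − 2·ED·DF·cos D = 142.61, so FE ≈ 11.942.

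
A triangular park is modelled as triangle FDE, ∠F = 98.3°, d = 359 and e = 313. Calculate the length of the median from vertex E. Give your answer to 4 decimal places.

m_E ≈ 411.8181

By the law of cosines, f² = d² + e² − 2·d·e·cos F = 2.5929e+05, so f ≈ 509.21.
Median from E: ½√(2·f² + 2·d² − e²) ≈ 411.82.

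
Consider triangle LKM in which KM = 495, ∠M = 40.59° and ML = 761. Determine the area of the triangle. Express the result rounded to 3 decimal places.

area ≈ 122546.736

Area = ½·KM·ML·sin M ≈ 1.2255e+05.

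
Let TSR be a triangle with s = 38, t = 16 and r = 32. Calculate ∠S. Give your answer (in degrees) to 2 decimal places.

∠S ≈ 99.22°

By the law of cosines, cos S = (r² + t² − s²) / (2·r·t) ≈ -0.16016, so ∠S ≈ 99.22°.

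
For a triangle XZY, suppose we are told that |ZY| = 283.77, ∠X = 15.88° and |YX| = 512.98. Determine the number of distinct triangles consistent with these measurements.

|YX|·sin X = 512.98·sin(15.88°) ≈ 140.4.
Since |YX| sin X < |ZY| < |YX| (140.4 < 283.77 < 512.98), two triangles exist.

2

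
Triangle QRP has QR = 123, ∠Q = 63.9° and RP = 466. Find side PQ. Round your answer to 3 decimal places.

506.832

Law of sines: sin P = QR·sin Q/RP ≈ 0.23703.
Since RP ≥ QR, only the acute value applies: ∠P ≈ 13.71°.
Then ∠R = 180° − ∠Q − ∠P ≈ 102.39°.
Law of sines gives PQ = RP·sin R/sin Q ≈ 506.83.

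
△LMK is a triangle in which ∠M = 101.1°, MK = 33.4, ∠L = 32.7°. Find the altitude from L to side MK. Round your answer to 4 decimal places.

The third angle is ∠K = 180° − ∠L − ∠M = 46.20°.
Law of sines: KL = MK·sin M/sin L ≈ 60.668.
Law of sines: LM = MK·sin K/sin L ≈ 44.622.
Area = ½·MK·KL·sin K ≈ 731.25.
The altitude from L has length 2·area/MK ≈ 43.788.

h_L ≈ 43.7876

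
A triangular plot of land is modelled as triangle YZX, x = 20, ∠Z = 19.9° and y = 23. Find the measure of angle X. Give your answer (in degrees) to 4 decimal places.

58.3623

By the law of cosines, z² = x² + y² − 2·x·y·cos Z = 63.935, so z ≈ 7.9959.
Law of cosines again: cos X = (y² + z² − x²)/(2·y·z) ≈ 0.52455, so ∠X ≈ 58.36°.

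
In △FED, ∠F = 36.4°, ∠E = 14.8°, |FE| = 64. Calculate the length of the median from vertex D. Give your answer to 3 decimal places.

m_D ≈ 19.582

The third angle is ∠D = 180° − ∠F − ∠E = 128.80°.
Law of sines: |ED| = |FE|·sin F/sin D ≈ 48.732.
Law of sines: |DF| = |FE|·sin E/sin D ≈ 20.977.
Median from D: ½√(2·|ED|² + 2·|DF|² − |FE|²) ≈ 19.582.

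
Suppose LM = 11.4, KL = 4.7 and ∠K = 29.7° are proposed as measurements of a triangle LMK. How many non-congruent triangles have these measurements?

1

KL·sin K = 4.7·sin(29.7°) ≈ 2.329.
Since LM ≥ KL, exactly one triangle exists.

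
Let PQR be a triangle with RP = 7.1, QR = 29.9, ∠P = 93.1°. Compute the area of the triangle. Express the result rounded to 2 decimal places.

101.61

Law of sines: sin Q = RP·sin P/QR ≈ 0.23711.
Since QR ≥ RP, only the acute value applies: ∠Q ≈ 13.72°.
Then ∠R = 180° − ∠P − ∠Q ≈ 73.18°.
Law of sines gives PQ = QR·sin R/sin P ≈ 28.663.
Area = ½·QR·RP·sin R ≈ 101.61.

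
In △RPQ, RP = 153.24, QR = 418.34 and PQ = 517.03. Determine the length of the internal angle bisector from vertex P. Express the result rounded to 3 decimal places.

By the law of cosines, cos P = (RP² + PQ² − QR²) / (2·RP·PQ) ≈ 0.73075, so ∠P ≈ 43.05°.
The bisector from P has length 2·RP·PQ·cos(∠P/2)/(RP+PQ) ≈ 219.92.

219.923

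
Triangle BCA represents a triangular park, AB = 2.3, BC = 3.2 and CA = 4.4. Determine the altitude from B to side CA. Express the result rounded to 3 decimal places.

1.615

Semiperimeter s = (4.4 + 2.3 + 3.2)/2 = 4.95.
Heron's formula: area = √(4.95·0.55·2.65·1.75) ≈ 3.5533.
The altitude from B has length 2·area/CA ≈ 1.6151.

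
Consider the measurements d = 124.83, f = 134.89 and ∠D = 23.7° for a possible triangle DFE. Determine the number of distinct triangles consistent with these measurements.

f·sin D = 134.89·sin(23.7°) ≈ 54.22.
Since f sin D < d < f (54.22 < 124.83 < 134.89), two triangles exist.

2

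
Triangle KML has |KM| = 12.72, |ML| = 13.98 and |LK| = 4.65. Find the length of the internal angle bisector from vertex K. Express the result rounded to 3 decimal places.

4.564

By the law of cosines, cos K = (|LK|² + |KM|² − |ML|²) / (2·|LK|·|KM|) ≈ -0.10161, so ∠K ≈ 95.83°.
The bisector from K has length 2·|LK|·|KM|·cos(∠K/2)/(|LK|+|KM|) ≈ 4.5645.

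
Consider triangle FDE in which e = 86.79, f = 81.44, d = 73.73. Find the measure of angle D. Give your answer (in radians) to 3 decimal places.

0.905

By the law of cosines, cos D = (e² + f² − d²) / (2·e·f) ≈ 0.61748, so ∠D ≈ 0.9053 rad.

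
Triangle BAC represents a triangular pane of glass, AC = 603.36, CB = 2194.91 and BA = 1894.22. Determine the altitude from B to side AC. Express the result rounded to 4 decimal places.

Semiperimeter s = (603.36 + 2194.9 + 1894.2)/2 = 2346.2.
Heron's formula: area = √(2346.2·1742.9·151.34·452.02) ≈ 5.289e+05.
The altitude from B has length 2·area/AC ≈ 1753.2.

h_B ≈ 1753.1757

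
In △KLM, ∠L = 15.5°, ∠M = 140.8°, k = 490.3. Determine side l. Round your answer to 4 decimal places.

325.9801

The third angle is ∠K = 180° − ∠L − ∠M = 23.70°.
Law of sines: l = k·sin L/sin K ≈ 325.98.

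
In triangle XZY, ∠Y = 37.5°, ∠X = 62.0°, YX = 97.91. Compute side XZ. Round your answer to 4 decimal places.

The third angle is ∠Z = 180° − ∠Y − ∠X = 80.50°.
Law of sines: XZ = YX·sin Y/sin Z ≈ 60.433.

60.4326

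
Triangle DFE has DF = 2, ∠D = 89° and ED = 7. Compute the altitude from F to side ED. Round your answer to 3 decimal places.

h_F ≈ 2.000

By the law of cosines, FE² = ED² + DF² − 2·ED·DF·cos D = 52.511, so FE ≈ 7.2465.
Area = ½·ED·DF·sin D ≈ 6.9989.
The altitude from F has length 2·area/ED ≈ 1.9997.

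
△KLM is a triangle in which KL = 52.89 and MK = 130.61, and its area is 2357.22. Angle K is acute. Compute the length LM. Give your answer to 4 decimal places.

98.7826

From area = ½·MK·KL·sin K, we get sin K = 2·area/(MK·KL) ≈ 0.68246.
Taking the acute solution, ∠K ≈ 43.04°.
Law of cosines then gives LM ≈ 98.783.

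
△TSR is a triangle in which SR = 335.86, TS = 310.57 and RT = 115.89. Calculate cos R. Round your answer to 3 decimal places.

By the law of cosines, cos R = (SR² + RT² − TS²) / (2·SR·RT) ≈ 0.38254, so ∠R ≈ 67.51°.

cos R ≈ 0.383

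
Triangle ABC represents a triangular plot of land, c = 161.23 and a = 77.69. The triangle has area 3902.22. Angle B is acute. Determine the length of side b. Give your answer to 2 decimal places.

From area = ½·c·a·sin B, we get sin B = 2·area/(c·a) ≈ 0.62306.
Taking the acute solution, ∠B ≈ 38.54°.
Law of cosines then gives b ≈ 111.52.

111.52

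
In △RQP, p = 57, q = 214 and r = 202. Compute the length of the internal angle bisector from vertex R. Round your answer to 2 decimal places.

73.63

By the law of cosines, cos R = (q² + p² − r²) / (2·q·p) ≈ 0.33780, so ∠R ≈ 70.26°.
The bisector from R has length 2·q·p·cos(∠R/2)/(q+p) ≈ 73.626.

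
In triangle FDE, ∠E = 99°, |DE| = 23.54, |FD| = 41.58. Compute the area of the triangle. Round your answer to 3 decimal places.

357.932

Law of sines: sin F = |DE|·sin E/|FD| ≈ 0.55917.
Since |FD| ≥ |DE|, only the acute value applies: ∠F ≈ 34.00°.
Then ∠D = 180° − ∠E − ∠F ≈ 47.00°.
Law of sines gives |EF| = |FD|·sin D/sin E ≈ 30.79.
Area = ½·|FD|·|DE|·sin D ≈ 357.93.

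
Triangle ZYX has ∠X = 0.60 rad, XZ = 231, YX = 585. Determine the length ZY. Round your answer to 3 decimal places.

415.358

By the law of cosines, ZY² = YX² + XZ² − 2·YX·XZ·cos X = 1.7252e+05, so ZY ≈ 415.36.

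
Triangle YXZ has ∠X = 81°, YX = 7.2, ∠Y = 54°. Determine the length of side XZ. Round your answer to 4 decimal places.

The third angle is ∠Z = 180° − ∠Y − ∠X = 45.00°.
Law of sines: XZ = YX·sin Y/sin Z ≈ 8.2377.

8.2377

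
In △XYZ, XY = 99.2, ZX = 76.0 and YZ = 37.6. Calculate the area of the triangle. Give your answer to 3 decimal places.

1265.809

Semiperimeter s = (37.6 + 76 + 99.2)/2 = 106.4.
Heron's formula: area = √(106.4·68.8·30.4·7.2) ≈ 1265.8.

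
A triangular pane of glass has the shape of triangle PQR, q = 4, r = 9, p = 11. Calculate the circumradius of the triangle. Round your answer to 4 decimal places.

By the law of cosines, cos P = (q² + r² − p²) / (2·q·r) ≈ -0.33333, so ∠P ≈ 109.47°.
Circumradius = p/(2 sin P) ≈ 5.8336.

5.8336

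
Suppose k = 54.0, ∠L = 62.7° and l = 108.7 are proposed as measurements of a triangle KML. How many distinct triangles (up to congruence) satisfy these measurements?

1

k·sin L = 54.0·sin(62.7°) ≈ 47.99.
Since l ≥ k, exactly one triangle exists.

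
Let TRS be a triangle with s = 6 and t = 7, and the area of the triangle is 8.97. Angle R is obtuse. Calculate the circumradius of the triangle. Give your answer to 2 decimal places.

14.85

From area = ½·s·t·sin R, we get sin R = 2·area/(s·t) ≈ 0.42714.
Taking the obtuse solution, ∠R ≈ 154.71°.
Law of cosines then gives r ≈ 12.687.
Circumradius = r/(2 sin R) ≈ 14.851.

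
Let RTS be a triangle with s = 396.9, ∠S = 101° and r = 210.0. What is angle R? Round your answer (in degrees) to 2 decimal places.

Law of sines: sin R = r·sin S/s ≈ 0.51938.
Since s ≥ r, only the acute value applies: ∠R ≈ 31.29°.
Then ∠T = 180° − ∠S − ∠R ≈ 47.71°.

∠R ≈ 31.29°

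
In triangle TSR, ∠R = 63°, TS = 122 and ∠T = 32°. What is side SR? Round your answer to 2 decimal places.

The third angle is ∠S = 180° − ∠R − ∠T = 85.00°.
Law of sines: SR = TS·sin T/sin R ≈ 72.559.

72.56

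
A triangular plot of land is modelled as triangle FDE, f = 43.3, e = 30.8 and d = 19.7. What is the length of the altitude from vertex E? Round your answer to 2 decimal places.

Semiperimeter s = (43.3 + 19.7 + 30.8)/2 = 46.9.
Heron's formula: area = √(46.9·3.6·27.2·16.1) ≈ 271.92.
The altitude from E has length 2·area/e ≈ 17.657.

17.66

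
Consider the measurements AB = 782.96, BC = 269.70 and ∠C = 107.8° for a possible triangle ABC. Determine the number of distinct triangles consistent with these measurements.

BC·sin C = 269.70·sin(107.8°) ≈ 256.8.
Since ∠C is not acute, a triangle exists only if AB > BC; here AB > BC, so there is exactly one triangle.

1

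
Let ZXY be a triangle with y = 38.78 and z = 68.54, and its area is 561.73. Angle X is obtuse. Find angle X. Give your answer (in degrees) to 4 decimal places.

From area = ½·y·z·sin X, we get sin X = 2·area/(y·z) ≈ 0.42267.
Taking the obtuse solution, ∠X ≈ 155.00°.

154.9965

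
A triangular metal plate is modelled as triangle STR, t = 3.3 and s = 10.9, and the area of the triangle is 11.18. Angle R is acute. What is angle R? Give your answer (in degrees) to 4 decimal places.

38.4352

From area = ½·s·t·sin R, we get sin R = 2·area/(s·t) ≈ 0.62163.
Taking the acute solution, ∠R ≈ 38.44°.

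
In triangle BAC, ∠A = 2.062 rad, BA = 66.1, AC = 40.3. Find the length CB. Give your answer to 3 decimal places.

92.230

By the law of cosines, CB² = BA² + AC² − 2·BA·AC·cos A = 8506.3, so CB ≈ 92.23.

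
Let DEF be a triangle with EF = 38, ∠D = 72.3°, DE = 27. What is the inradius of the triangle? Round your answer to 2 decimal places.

r ≈ 9.20

Law of sines: sin F = DE·sin D/EF ≈ 0.67689.
Since EF ≥ DE, only the acute value applies: ∠F ≈ 42.60°.
Then ∠E = 180° − ∠D − ∠F ≈ 65.10°.
Law of sines gives FD = EF·sin E/sin D ≈ 36.18.
Area = ½·EF·DE·sin E ≈ 465.31.
Semiperimeter s = (38+36.18+27)/2 = 50.59.
Inradius = area/s = 465.31/50.59 ≈ 9.1976.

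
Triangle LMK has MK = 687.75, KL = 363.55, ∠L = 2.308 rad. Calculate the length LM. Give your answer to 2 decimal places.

Law of sines: sin M = KL·sin L/MK ≈ 0.39136.
Since MK ≥ KL, only the acute value applies: ∠M ≈ 0.402 rad.
Then ∠K = π − ∠L − ∠M ≈ 0.431 rad.
Law of sines gives LM = MK·sin K/sin L ≈ 388.51.

388.51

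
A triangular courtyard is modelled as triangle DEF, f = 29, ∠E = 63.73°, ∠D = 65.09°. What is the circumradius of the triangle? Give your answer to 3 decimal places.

18.611

The third angle is ∠F = 180° − ∠D − ∠E = 51.18°.
Law of sines: d = f·sin D/sin F ≈ 33.759.
Law of sines: e = f·sin E/sin F ≈ 33.377.
Circumradius = f/(2 sin F) ≈ 18.611.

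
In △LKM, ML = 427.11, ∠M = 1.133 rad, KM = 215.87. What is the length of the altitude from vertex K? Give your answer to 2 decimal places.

By the law of cosines, LK² = KM² + ML² − 2·KM·ML·cos M = 1.5085e+05, so LK ≈ 388.39.
Area = ½·KM·ML·sin M ≈ 41752.
The altitude from K has length 2·area/ML ≈ 195.51.

195.51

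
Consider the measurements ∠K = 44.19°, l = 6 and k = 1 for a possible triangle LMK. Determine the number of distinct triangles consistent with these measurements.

0

l·sin K = 6·sin(44.19°) ≈ 4.182.
Since k = 1 < 4.182 = l sin K, no triangle exists.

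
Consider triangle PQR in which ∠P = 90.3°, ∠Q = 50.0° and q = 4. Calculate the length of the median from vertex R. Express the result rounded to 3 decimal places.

The third angle is ∠R = 180° − ∠P − ∠Q = 39.70°.
Law of sines: p = q·sin P/sin Q ≈ 5.2216.
Law of sines: r = q·sin R/sin Q ≈ 3.3354.
Median from R: ½√(2·p² + 2·q² − r²) ≈ 4.3418.

4.342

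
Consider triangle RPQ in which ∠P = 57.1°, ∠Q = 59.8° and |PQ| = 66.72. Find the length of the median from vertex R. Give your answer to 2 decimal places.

54.32

The third angle is ∠R = 180° − ∠P − ∠Q = 63.10°.
Law of sines: |QR| = |PQ|·sin P/sin R ≈ 62.816.
Law of sines: |RP| = |PQ|·sin Q/sin R ≈ 64.661.
Median from R: ½√(2·|QR|² + 2·|RP|² − |PQ|²) ≈ 54.319.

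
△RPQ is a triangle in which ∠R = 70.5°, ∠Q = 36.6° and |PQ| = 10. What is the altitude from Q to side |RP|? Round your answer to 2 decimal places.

The third angle is ∠P = 180° − ∠Q − ∠R = 72.90°.
Law of sines: |QR| = |PQ|·sin P/sin R ≈ 10.14.
Law of sines: |RP| = |PQ|·sin Q/sin R ≈ 6.325.
Area = ½·|PQ|·|QR|·sin Q ≈ 30.227.
The altitude from Q has length 2·area/|RP| ≈ 9.5579.

9.56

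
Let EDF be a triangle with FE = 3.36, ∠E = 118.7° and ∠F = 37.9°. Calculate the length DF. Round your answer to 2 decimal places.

7.42

The third angle is ∠D = 180° − ∠F − ∠E = 23.40°.
Law of sines: DF = FE·sin E/sin D ≈ 7.4209.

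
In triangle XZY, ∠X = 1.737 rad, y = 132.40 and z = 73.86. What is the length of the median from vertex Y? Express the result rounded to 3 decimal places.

By the law of cosines, x² = z² + y² − 2·z·y·cos X = 26221, so x ≈ 161.93.
Median from Y: ½√(2·x² + 2·z² − y²) ≈ 107.03.

m_Y ≈ 107.031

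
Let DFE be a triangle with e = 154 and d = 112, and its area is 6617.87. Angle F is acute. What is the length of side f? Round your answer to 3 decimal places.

From area = ½·e·d·sin F, we get sin F = 2·area/(e·d) ≈ 0.76738.
Taking the acute solution, ∠F ≈ 50.12°.
Law of cosines then gives f ≈ 118.92.

118.917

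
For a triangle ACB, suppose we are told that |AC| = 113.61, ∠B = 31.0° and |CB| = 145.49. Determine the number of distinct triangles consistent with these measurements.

|CB|·sin B = 145.49·sin(31.0°) ≈ 74.93.
Since |CB| sin B < |AC| < |CB| (74.93 < 113.61 < 145.49), two triangles exist.

2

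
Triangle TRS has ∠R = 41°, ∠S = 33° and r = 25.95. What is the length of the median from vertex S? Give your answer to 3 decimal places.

The third angle is ∠T = 180° − ∠R − ∠S = 106.00°.
Law of sines: t = r·sin T/sin R ≈ 38.022.
Law of sines: s = r·sin S/sin R ≈ 21.543.
Median from S: ½√(2·t² + 2·r² − s²) ≈ 30.717.

30.717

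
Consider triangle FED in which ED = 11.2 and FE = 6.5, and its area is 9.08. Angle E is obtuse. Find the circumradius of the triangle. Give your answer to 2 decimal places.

From area = ½·FE·ED·sin E, we get sin E = 2·area/(FE·ED) ≈ 0.24945.
Taking the obtuse solution, ∠E ≈ 165.55°.
Law of cosines then gives DF ≈ 17.569.
Circumradius = DF/(2 sin E) ≈ 35.216.

R ≈ 35.22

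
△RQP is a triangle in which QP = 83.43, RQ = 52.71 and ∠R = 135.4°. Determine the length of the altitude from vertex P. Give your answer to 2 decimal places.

Law of sines: sin P = RQ·sin R/QP ≈ 0.44361.
Since QP ≥ RQ, only the acute value applies: ∠P ≈ 26.33°.
Then ∠Q = 180° − ∠R − ∠P ≈ 18.27°.
Law of sines gives PR = QP·sin Q/sin R ≈ 37.241.
Area = ½·QP·RQ·sin Q ≈ 689.15.
The altitude from P has length 2·area/RQ ≈ 26.149.

h_P ≈ 26.15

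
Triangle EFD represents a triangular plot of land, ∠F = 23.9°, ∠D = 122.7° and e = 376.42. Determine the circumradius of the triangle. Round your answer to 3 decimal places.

The third angle is ∠E = 180° − ∠F − ∠D = 33.40°.
Law of sines: f = e·sin F/sin E ≈ 277.04.
Law of sines: d = e·sin D/sin E ≈ 575.43.
Circumradius = e/(2 sin E) ≈ 341.9.

341.901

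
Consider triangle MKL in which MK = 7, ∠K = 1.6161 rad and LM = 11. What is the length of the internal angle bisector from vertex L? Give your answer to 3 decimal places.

Law of sines: sin L = MK·sin K/LM ≈ 0.63571.
Since LM ≥ MK, only the acute value applies: ∠L ≈ 0.6889 rad.
Then ∠M = π − ∠K − ∠L ≈ 0.8366 rad.
Law of sines gives KL = LM·sin M/sin K ≈ 8.1742.
The bisector from L has length 2·KL·LM·cos(∠L/2)/(KL+LM) ≈ 8.8279.

8.828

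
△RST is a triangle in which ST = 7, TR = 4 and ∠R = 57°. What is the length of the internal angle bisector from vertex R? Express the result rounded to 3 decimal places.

Law of sines: sin S = TR·sin R/ST ≈ 0.47924.
Since ST ≥ TR, only the acute value applies: ∠S ≈ 28.64°.
Then ∠T = 180° − ∠R − ∠S ≈ 94.36°.
Law of sines gives RS = ST·sin T/sin R ≈ 8.3223.
The bisector from R has length 2·TR·RS·cos(∠R/2)/(TR+RS) ≈ 4.7483.

t_R ≈ 4.748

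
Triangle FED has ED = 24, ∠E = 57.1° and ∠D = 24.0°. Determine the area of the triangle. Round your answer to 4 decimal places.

area ≈ 99.5518

The third angle is ∠F = 180° − ∠E − ∠D = 98.90°.
Law of sines: DF = ED·sin E/sin F ≈ 20.396.
Law of sines: FE = ED·sin D/sin F ≈ 9.8806.
Area = ½·ED·DF·sin D ≈ 99.552.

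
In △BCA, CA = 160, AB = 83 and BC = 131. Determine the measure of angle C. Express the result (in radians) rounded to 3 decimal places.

By the law of cosines, cos C = (BC² + CA² − AB²) / (2·BC·CA) ≈ 0.85573, so ∠C ≈ 0.544 rad.

0.544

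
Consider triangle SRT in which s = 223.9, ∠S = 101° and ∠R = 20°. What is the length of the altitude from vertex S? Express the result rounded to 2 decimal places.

The third angle is ∠T = 180° − ∠S − ∠R = 59.00°.
Law of sines: r = s·sin R/sin S ≈ 78.012.
Law of sines: t = s·sin T/sin S ≈ 195.51.
Area = ½·s·r·sin T ≈ 7486.
The altitude from S has length 2·area/s ≈ 66.869.

h_S ≈ 66.87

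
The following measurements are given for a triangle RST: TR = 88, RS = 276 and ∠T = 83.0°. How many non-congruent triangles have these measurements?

TR·sin T = 88·sin(83.0°) ≈ 87.34.
Since RS ≥ TR, exactly one triangle exists.

1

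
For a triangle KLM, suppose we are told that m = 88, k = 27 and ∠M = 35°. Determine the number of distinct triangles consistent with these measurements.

1

k·sin M = 27·sin(35°) ≈ 15.49.
Since m ≥ k, exactly one triangle exists.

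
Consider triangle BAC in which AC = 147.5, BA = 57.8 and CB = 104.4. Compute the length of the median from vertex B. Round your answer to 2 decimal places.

m_B ≈ 41.00

Median from B: ½√(2·CB² + 2·BA² − AC²) ≈ 41.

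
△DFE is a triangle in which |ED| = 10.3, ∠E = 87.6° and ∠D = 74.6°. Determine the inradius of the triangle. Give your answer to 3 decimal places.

4.373

The third angle is ∠F = 180° − ∠E − ∠D = 17.80°.
Law of sines: |FE| = |ED|·sin D/sin F ≈ 32.484.
Law of sines: |DF| = |ED|·sin E/sin F ≈ 33.664.
Area = ½·|ED|·|FE|·sin E ≈ 167.15.
Semiperimeter s = (32.484+10.3+33.664)/2 = 38.224.
Inradius = area/s = 167.15/38.224 ≈ 4.3728.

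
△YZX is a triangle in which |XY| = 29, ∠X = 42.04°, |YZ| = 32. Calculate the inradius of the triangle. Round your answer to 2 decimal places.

8.45

Law of sines: sin Z = |XY|·sin X/|YZ| ≈ 0.60687.
Since |YZ| ≥ |XY|, only the acute value applies: ∠Z ≈ 37.36°.
Then ∠Y = 180° − ∠X − ∠Z ≈ 100.60°.
Law of sines gives |ZX| = |YZ|·sin Y/sin X ≈ 46.971.
Area = ½·|YZ|·|XY|·sin Y ≈ 456.09.
Semiperimeter s = (46.971+29+32)/2 = 53.986.
Inradius = area/s = 456.09/53.986 ≈ 8.4483.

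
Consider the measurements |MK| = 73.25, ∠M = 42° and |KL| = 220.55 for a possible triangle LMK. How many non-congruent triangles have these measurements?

1

|MK|·sin M = 73.25·sin(42°) ≈ 49.01.
Since |KL| ≥ |MK|, exactly one triangle exists.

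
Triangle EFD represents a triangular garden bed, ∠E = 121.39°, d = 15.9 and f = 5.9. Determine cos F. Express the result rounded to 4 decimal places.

By the law of cosines, e² = f² + d² − 2·f·d·cos E = 385.34, so e ≈ 19.63.
Law of cosines again: cos F = (d² + e² − f²)/(2·d·e) ≈ 0.96653, so ∠F ≈ 14.87°.

cos F ≈ 0.9665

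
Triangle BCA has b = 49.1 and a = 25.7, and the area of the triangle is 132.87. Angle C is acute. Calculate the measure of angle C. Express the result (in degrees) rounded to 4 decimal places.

12.1571

From area = ½·a·b·sin C, we get sin C = 2·area/(a·b) ≈ 0.21059.
Taking the acute solution, ∠C ≈ 12.16°.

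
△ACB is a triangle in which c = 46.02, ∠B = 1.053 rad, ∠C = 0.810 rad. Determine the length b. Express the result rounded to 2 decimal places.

The third angle is ∠A = π − ∠C − ∠B = 1.279 rad.
Law of sines: b = c·sin B/sin C ≈ 55.209.

55.21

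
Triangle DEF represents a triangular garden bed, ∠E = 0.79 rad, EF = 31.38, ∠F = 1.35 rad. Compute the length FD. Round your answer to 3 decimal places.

The third angle is ∠D = π − ∠E − ∠F = 1.002 rad.
Law of sines: FD = EF·sin E/sin D ≈ 26.463.

26.463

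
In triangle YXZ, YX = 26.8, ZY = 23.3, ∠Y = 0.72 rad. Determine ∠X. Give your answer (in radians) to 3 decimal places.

∠X ≈ 1.027 rad

By the law of cosines, XZ² = ZY² + YX² − 2·ZY·YX·cos Y = 322.21, so XZ ≈ 17.95.
Law of cosines again: cos X = (YX² + XZ² − ZY²)/(2·YX·XZ) ≈ 0.51714, so ∠X ≈ 1.027 rad.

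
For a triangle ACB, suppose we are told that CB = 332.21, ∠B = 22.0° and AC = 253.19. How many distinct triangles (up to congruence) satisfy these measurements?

2

CB·sin B = 332.21·sin(22.0°) ≈ 124.4.
Since CB sin B < AC < CB (124.4 < 253.19 < 332.21), two triangles exist.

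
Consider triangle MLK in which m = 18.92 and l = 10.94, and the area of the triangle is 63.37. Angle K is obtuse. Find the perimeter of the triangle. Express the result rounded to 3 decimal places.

From area = ½·m·l·sin K, we get sin K = 2·area/(m·l) ≈ 0.61232.
Taking the obtuse solution, ∠K ≈ 142.24°.
Law of cosines then gives k ≈ 28.371.
Perimeter = 18.92 + 10.94 + 28.371 = 58.231.

58.231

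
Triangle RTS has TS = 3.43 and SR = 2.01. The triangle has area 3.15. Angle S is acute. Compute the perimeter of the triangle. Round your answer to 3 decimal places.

From area = ½·TS·SR·sin S, we get sin S = 2·area/(TS·SR) ≈ 0.91380.
Taking the acute solution, ∠S ≈ 66.04°.
Law of cosines then gives RT ≈ 3.1944.
Perimeter = 3.43 + 2.01 + 3.1944 = 8.6344.

perimeter ≈ 8.634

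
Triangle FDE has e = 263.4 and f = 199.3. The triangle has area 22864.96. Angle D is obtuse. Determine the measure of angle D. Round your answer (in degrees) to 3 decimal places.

∠D ≈ 119.411°

From area = ½·e·f·sin D, we get sin D = 2·area/(e·f) ≈ 0.87112.
Taking the obtuse solution, ∠D ≈ 119.41°.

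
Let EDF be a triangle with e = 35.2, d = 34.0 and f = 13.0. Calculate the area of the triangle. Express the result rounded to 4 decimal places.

Semiperimeter s = (35.2 + 34 + 13)/2 = 41.1.
Heron's formula: area = √(41.1·5.9·7.1·28.1) ≈ 219.95.

219.9527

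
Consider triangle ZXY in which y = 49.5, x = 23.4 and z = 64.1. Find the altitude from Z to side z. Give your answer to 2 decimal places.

Semiperimeter s = (64.1 + 23.4 + 49.5)/2 = 68.5.
Heron's formula: area = √(68.5·4.4·45.1·19) ≈ 508.2.
The altitude from Z has length 2·area/z ≈ 15.857.

15.86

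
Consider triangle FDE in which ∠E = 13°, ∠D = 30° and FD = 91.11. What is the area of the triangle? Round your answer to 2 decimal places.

area ≈ 6291.69

The third angle is ∠F = 180° − ∠D − ∠E = 137.00°.
Law of sines: DE = FD·sin F/sin E ≈ 276.22.
Law of sines: EF = FD·sin D/sin E ≈ 202.51.
Area = ½·FD·DE·sin D ≈ 6291.7.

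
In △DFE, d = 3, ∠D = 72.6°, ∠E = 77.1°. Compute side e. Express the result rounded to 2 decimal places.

3.06

The third angle is ∠F = 180° − ∠E − ∠D = 30.30°.
Law of sines: e = d·sin E/sin D ≈ 3.0645.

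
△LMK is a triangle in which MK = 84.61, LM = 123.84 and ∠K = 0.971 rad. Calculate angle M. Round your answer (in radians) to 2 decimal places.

Law of sines: sin L = MK·sin K/LM ≈ 0.56396.
Since LM ≥ MK, only the acute value applies: ∠L ≈ 0.599 rad.
Then ∠M = π − ∠K − ∠L ≈ 1.571 rad.

1.57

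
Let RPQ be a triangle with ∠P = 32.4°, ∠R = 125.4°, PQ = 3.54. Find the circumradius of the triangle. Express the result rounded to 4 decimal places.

The third angle is ∠Q = 180° − ∠R − ∠P = 22.20°.
Law of sines: QR = PQ·sin P/sin R ≈ 2.327.
Law of sines: RP = PQ·sin Q/sin R ≈ 1.6409.
Circumradius = PQ/(2 sin R) ≈ 2.1714.

2.1714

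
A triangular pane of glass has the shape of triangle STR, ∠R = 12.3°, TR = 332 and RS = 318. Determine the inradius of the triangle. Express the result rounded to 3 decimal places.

31.193

By the law of cosines, ST² = TR² + RS² − 2·TR·RS·cos R = 5042.9, so ST ≈ 71.013.
Area = ½·TR·RS·sin R ≈ 11245.
Semiperimeter s = (332+318+71.013)/2 = 360.51.
Inradius = area/s = 11245/360.51 ≈ 31.193.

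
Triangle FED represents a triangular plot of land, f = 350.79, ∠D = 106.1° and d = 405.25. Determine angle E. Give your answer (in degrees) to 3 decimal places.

Law of sines: sin F = f·sin D/d ≈ 0.83166.
Since d ≥ f, only the acute value applies: ∠F ≈ 56.27°.
Then ∠E = 180° − ∠D − ∠F ≈ 17.63°.

17.630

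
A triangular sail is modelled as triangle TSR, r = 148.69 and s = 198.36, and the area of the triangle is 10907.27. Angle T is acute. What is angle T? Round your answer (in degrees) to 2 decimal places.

47.70

From area = ½·s·r·sin T, we get sin T = 2·area/(s·r) ≈ 0.73962.
Taking the acute solution, ∠T ≈ 47.70°.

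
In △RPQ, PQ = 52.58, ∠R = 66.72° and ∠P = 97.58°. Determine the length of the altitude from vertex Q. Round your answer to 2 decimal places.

h_Q ≈ 52.12

The third angle is ∠Q = 180° − ∠R − ∠P = 15.70°.
Law of sines: QR = PQ·sin P/sin R ≈ 56.74.
Law of sines: RP = PQ·sin Q/sin R ≈ 15.489.
Area = ½·PQ·QR·sin Q ≈ 403.65.
The altitude from Q has length 2·area/RP ≈ 52.121.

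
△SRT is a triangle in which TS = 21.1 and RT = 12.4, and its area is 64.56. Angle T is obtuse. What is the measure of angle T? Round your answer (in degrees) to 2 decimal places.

∠T ≈ 150.43°

From area = ½·RT·TS·sin T, we get sin T = 2·area/(RT·TS) ≈ 0.49350.
Taking the obtuse solution, ∠T ≈ 150.43°.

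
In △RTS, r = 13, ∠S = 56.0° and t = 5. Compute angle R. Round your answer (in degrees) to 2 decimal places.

By the law of cosines, s² = r² + t² − 2·r·t·cos S = 121.3, so s ≈ 11.014.
Law of cosines again: cos R = (t² + s² − r²)/(2·t·s) ≈ -0.20606, so ∠R ≈ 101.89°.

∠R ≈ 101.89°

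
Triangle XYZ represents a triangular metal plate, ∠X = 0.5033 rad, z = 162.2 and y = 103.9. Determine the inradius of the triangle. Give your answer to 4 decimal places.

By the law of cosines, x² = y² + z² − 2·y·z·cos X = 7578.5, so x ≈ 87.054.
Area = ½·y·z·sin X ≈ 4064.2.
Semiperimeter s = (87.054+103.9+162.2)/2 = 176.58.
Inradius = area/s = 4064.2/176.58 ≈ 23.016.

r ≈ 23.0163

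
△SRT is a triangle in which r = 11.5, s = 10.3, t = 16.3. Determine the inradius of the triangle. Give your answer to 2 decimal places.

3.09

Semiperimeter p = (10.3 + 11.5 + 16.3)/2 = 19.05.
Heron's formula: area = √(19.05·8.75·7.55·2.75) ≈ 58.829.
Inradius = area/p = 58.829/19.05 ≈ 3.0881.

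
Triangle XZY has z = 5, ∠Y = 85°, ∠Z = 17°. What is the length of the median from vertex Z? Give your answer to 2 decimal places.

The third angle is ∠X = 180° − ∠Z − ∠Y = 78.00°.
Law of sines: x = z·sin X/sin Z ≈ 16.728.
Law of sines: y = z·sin Y/sin Z ≈ 17.036.
Median from Z: ½√(2·y² + 2·x² − z²) ≈ 16.697.

m_Z ≈ 16.70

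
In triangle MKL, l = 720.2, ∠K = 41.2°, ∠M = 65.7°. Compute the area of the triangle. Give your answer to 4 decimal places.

The third angle is ∠L = 180° − ∠M − ∠K = 73.10°.
Law of sines: m = l·sin M/sin L ≈ 686.02.
Law of sines: k = l·sin K/sin L ≈ 495.8.
Area = ½·l·m·sin K ≈ 1.6272e+05.

area ≈ 162719.7266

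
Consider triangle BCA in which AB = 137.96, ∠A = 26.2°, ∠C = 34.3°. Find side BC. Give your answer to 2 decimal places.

108.09

The third angle is ∠B = 180° − ∠C − ∠A = 119.50°.
Law of sines: BC = AB·sin A/sin C ≈ 108.09.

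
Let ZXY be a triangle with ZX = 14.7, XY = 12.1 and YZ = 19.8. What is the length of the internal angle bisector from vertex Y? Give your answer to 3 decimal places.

By the law of cosines, cos Y = (XY² + YZ² − ZX²) / (2·XY·YZ) ≈ 0.67276, so ∠Y ≈ 47.72°.
The bisector from Y has length 2·XY·YZ·cos(∠Y/2)/(XY+YZ) ≈ 13.737.

13.737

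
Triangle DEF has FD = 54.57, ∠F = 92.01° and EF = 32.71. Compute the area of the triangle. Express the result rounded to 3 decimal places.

area ≈ 891.943

Area = ½·EF·FD·sin F ≈ 891.94.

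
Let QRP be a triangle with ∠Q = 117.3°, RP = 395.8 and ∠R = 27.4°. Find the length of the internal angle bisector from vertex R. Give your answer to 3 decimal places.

t_R ≈ 303.052

The third angle is ∠P = 180° − ∠Q − ∠R = 35.30°.
Law of sines: PQ = RP·sin R/sin Q ≈ 204.98.
Law of sines: QR = RP·sin P/sin Q ≈ 257.38.
The bisector from R has length 2·QR·RP·cos(∠R/2)/(QR+RP) ≈ 303.05.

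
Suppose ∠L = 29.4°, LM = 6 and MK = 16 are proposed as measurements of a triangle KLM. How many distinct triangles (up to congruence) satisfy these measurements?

LM·sin L = 6·sin(29.4°) ≈ 2.945.
Since MK ≥ LM, exactly one triangle exists.

1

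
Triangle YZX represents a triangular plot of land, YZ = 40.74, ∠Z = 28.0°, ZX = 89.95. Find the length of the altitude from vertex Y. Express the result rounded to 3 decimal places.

By the law of cosines, XY² = YZ² + ZX² − 2·YZ·ZX·cos Z = 3279.5, so XY ≈ 57.267.
Area = ½·YZ·ZX·sin Z ≈ 860.2.
The altitude from Y has length 2·area/ZX ≈ 19.126.

19.126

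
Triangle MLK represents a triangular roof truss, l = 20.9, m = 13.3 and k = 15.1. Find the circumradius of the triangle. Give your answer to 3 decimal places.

R ≈ 10.483

By the law of cosines, cos M = (l² + k² − m²) / (2·l·k) ≈ 0.77304, so ∠M ≈ 0.687 rad.
Circumradius = m/(2 sin M) ≈ 10.483.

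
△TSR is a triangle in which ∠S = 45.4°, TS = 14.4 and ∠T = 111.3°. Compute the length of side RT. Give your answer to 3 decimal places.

25.922

The third angle is ∠R = 180° − ∠T − ∠S = 23.30°.
Law of sines: RT = TS·sin S/sin R ≈ 25.922.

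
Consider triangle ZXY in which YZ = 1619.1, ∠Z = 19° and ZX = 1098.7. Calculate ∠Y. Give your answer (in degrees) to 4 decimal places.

By the law of cosines, XY² = YZ² + ZX² − 2·YZ·ZX·cos Z = 4.6465e+05, so XY ≈ 681.65.
Law of cosines again: cos Y = (XY² + YZ² − ZX²)/(2·XY·YZ) ≈ 0.85125, so ∠Y ≈ 31.65°.

∠Y ≈ 31.6518°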